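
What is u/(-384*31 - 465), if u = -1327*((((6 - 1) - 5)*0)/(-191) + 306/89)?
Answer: 135354/366947 ≈ 0.36887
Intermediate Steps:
u = -406062/89 (u = -1327*(((5 - 5)*0)*(-1/191) + 306*(1/89)) = -1327*((0*0)*(-1/191) + 306/89) = -1327*(0*(-1/191) + 306/89) = -1327*(0 + 306/89) = -1327*306/89 = -406062/89 ≈ -4562.5)
u/(-384*31 - 465) = -406062/(89*(-384*31 - 465)) = -406062/(89*(-11904 - 465)) = -406062/89/(-12369) = -406062/89*(-1/12369) = 135354/366947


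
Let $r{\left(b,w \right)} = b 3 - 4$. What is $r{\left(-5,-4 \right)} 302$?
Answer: $-5738$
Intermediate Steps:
$r{\left(b,w \right)} = -4 + 3 b$ ($r{\left(b,w \right)} = 3 b - 4 = -4 + 3 b$)
$r{\left(-5,-4 \right)} 302 = \left(-4 + 3 \left(-5\right)\right) 302 = \left(-4 - 15\right) 302 = \left(-19\right) 302 = -5738$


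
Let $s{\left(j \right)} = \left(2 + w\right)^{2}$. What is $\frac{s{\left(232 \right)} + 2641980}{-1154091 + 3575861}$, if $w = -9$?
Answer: $\frac{203233}{186290} \approx 1.091$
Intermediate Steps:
$s{\left(j \right)} = 49$ ($s{\left(j \right)} = \left(2 - 9\right)^{2} = \left(-7\right)^{2} = 49$)
$\frac{s{\left(232 \right)} + 2641980}{-1154091 + 3575861} = \frac{49 + 2641980}{-1154091 + 3575861} = \frac{2642029}{2421770} = 2642029 \cdot \frac{1}{2421770} = \frac{203233}{186290}$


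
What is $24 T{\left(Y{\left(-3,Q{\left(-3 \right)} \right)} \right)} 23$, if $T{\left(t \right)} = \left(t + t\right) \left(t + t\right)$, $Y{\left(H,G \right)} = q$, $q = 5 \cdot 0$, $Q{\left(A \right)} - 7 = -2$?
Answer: $0$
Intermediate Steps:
$Q{\left(A \right)} = 5$ ($Q{\left(A \right)} = 7 - 2 = 5$)
$q = 0$
$Y{\left(H,G \right)} = 0$
$T{\left(t \right)} = 4 t^{2}$ ($T{\left(t \right)} = 2 t 2 t = 4 t^{2}$)
$24 T{\left(Y{\left(-3,Q{\left(-3 \right)} \right)} \right)} 23 = 24 \cdot 4 \cdot 0^{2} \cdot 23 = 24 \cdot 4 \cdot 0 \cdot 23 = 24 \cdot 0 \cdot 23 = 0 \cdot 23 = 0$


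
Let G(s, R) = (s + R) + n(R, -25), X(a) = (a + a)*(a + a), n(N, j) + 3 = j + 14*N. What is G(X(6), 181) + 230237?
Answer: 233068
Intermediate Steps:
n(N, j) = -3 + j + 14*N (n(N, j) = -3 + (j + 14*N) = -3 + j + 14*N)
X(a) = 4*a² (X(a) = (2*a)*(2*a) = 4*a²)
G(s, R) = -28 + s + 15*R (G(s, R) = (s + R) + (-3 - 25 + 14*R) = (R + s) + (-28 + 14*R) = -28 + s + 15*R)
G(X(6), 181) + 230237 = (-28 + 4*6² + 15*181) + 230237 = (-28 + 4*36 + 2715) + 230237 = (-28 + 144 + 2715) + 230237 = 2831 + 230237 = 233068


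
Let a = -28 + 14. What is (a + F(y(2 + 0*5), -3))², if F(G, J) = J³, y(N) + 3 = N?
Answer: 1681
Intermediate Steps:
y(N) = -3 + N
a = -14
(a + F(y(2 + 0*5), -3))² = (-14 + (-3)³)² = (-14 - 27)² = (-41)² = 1681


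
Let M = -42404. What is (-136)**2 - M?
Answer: 60900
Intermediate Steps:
(-136)**2 - M = (-136)**2 - 1*(-42404) = 18496 + 42404 = 60900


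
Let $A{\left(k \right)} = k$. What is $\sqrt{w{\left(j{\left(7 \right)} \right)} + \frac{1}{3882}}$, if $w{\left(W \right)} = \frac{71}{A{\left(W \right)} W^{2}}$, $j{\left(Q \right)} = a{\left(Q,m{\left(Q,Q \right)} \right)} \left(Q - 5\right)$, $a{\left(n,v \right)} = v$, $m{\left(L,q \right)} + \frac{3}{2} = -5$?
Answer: $\frac{5 i \sqrt{551946642}}{656058} \approx 0.17905 i$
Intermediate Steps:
$m{\left(L,q \right)} = - \frac{13}{2}$ ($m{\left(L,q \right)} = - \frac{3}{2} - 5 = - \frac{13}{2}$)
$j{\left(Q \right)} = \frac{65}{2} - \frac{13 Q}{2}$ ($j{\left(Q \right)} = - \frac{13 \left(Q - 5\right)}{2} = - \frac{13 \left(-5 + Q\right)}{2} = \frac{65}{2} - \frac{13 Q}{2}$)
$w{\left(W \right)} = \frac{71}{W^{3}}$ ($w{\left(W \right)} = \frac{71}{W W^{2}} = \frac{71}{W^{3}}$)
$\sqrt{w{\left(j{\left(7 \right)} \right)} + \frac{1}{3882}} = \sqrt{\frac{71}{\left(\frac{65}{2} - \frac{91}{2}\right)^{3}} + \frac{1}{3882}} = \sqrt{\frac{71}{-2197} + \frac{1}{3882}} = \sqrt{71 \left(- \frac{1}{2197}\right) + \frac{1}{3882}} = \sqrt{- \frac{71}{2197} + \frac{1}{3882}} = \sqrt{- \frac{273425}{8528754}} = \frac{5 i \sqrt{551946642}}{656058}$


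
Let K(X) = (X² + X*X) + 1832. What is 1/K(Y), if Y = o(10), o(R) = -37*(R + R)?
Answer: 1/1097032 ≈ 9.1155e-7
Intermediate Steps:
o(R) = -74*R
Y = -740 (Y = -74*10 = -740)
K(X) = 1832 + 2*X² (K(X) = (X² + X²) + 1832 = 2*X² + 1832 = 1832 + 2*X²)
1/K(Y) = 1/(1832 + 2*(-740)²) = 1/(1832 + 2*547600) = 1/(1832 + 1095200) = 1/1097032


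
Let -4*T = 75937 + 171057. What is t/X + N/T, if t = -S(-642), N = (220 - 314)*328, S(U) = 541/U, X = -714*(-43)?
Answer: 1215506430053/2434210341948 ≈ 0.49934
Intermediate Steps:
X = 30702
N = -30832 (N = -94*328 = -30832)
t = 541/642 (t = -541/(-642) = -541*(-1)/642 = -1*(-541/642) = 541/642 ≈ 0.84268)
T = -123497/2 (T = -(75937 + 171057)/4 = -1/4*246994 = -123497/2 ≈ -61749.)
t/X + N/T = (541/642)/30702 - 30832/(-123497/2) = (541/642)*(1/30702) - 30832*(-2/123497) = 541/19710684 + 61664/123497 = 1215506430053/2434210341948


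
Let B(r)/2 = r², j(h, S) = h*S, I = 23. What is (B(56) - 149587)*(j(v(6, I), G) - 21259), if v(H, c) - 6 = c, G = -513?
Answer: 5178830840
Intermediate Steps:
v(H, c) = 6 + c
j(h, S) = S*h
B(r) = 2*r²
(B(56) - 149587)*(j(v(6, I), G) - 21259) = (2*56² - 149587)*(-513*(6 + 23) - 21259) = (2*3136 - 149587)*(-513*29 - 21259) = (6272 - 149587)*(-14877 - 21259) = -143315*(-36136) = 5178830840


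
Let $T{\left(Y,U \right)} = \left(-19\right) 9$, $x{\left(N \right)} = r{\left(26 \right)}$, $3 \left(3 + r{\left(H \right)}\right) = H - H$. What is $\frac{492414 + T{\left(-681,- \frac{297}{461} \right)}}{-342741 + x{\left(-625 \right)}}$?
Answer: $- \frac{164081}{114248} \approx -1.4362$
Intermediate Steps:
$r{\left(H \right)} = -3$ ($r{\left(H \right)} = -3 + \frac{H - H}{3} = -3 + \frac{1}{3} \cdot 0 = -3 + 0 = -3$)
$x{\left(N \right)} = -3$
$T{\left(Y,U \right)} = -171$
$\frac{492414 + T{\left(-681,- \frac{297}{461} \right)}}{-342741 + x{\left(-625 \right)}} = \frac{492414 - 171}{-342741 - 3} = \frac{492243}{-342744} = 492243 \left(- \frac{1}{342744}\right) = - \frac{164081}{114248}$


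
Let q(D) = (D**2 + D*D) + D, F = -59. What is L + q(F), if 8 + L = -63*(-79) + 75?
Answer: 11947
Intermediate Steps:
L = 5044 (L = -8 + (-63*(-79) + 75) = -8 + (4977 + 75) = -8 + 5052 = 5044)
q(D) = D + 2*D**2 (q(D) = (D**2 + D**2) + D = 2*D**2 + D = D + 2*D**2)
L + q(F) = 5044 - 59*(1 + 2*(-59)) = 5044 - 59*(1 - 118) = 5044 - 59*(-117) = 5044 + 6903 = 11947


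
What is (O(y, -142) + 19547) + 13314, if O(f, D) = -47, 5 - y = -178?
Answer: 32814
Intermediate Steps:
y = 183 (y = 5 - 1*(-178) = 5 + 178 = 183)
(O(y, -142) + 19547) + 13314 = (-47 + 19547) + 13314 = 19500 + 13314 = 32814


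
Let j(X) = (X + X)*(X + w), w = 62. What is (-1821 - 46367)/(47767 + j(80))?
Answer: -48188/70487 ≈ -0.68364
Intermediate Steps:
j(X) = 2*X*(62 + X) (j(X) = (X + X)*(X + 62) = (2*X)*(62 + X) = 2*X*(62 + X))
(-1821 - 46367)/(47767 + j(80)) = (-1821 - 46367)/(47767 + 2*80*(62 + 80)) = -48188/(47767 + 2*80*142) = -48188/(47767 + 22720) = -48188/70487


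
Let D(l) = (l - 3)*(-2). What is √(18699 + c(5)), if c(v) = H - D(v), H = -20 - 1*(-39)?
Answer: √18722 ≈ 136.83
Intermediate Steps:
D(l) = 6 - 2*l (D(l) = (-3 + l)*(-2) = 6 - 2*l)
H = 19 (H = -20 + 39 = 19)
c(v) = 13 + 2*v (c(v) = 19 - (6 - 2*v) = 19 + (-6 + 2*v) = 13 + 2*v)
√(18699 + c(5)) = √(18699 + (13 + 2*5)) = √(18699 + (13 + 10)) = √(18699 + 23) = √18722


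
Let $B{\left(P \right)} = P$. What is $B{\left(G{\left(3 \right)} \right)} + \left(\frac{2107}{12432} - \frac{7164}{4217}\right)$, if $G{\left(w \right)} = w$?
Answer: $\frac{11014229}{7489392} \approx 1.4706$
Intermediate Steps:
$B{\left(G{\left(3 \right)} \right)} + \left(\frac{2107}{12432} - \frac{7164}{4217}\right) = 3 + \left(\frac{2107}{12432} - \frac{7164}{4217}\right) = 3 + \left(2107 \cdot \frac{1}{12432} - \frac{7164}{4217}\right) = 3 + \left(\frac{301}{1776} - \frac{7164}{4217}\right) = 3 - \frac{11453947}{7489392} = \frac{11014229}{7489392}$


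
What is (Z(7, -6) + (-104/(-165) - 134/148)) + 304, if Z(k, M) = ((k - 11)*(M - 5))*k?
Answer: 7469161/12210 ≈ 611.72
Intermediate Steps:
Z(k, M) = k*(-11 + k)*(-5 + M) (Z(k, M) = ((-11 + k)*(-5 + M))*k = k*(-11 + k)*(-5 + M))
(Z(7, -6) + (-104/(-165) - 134/148)) + 304 = (7*(55 - 11*(-6) - 5*7 - 6*7) + (-104/(-165) - 134/148)) + 304 = (7*(55 + 66 - 35 - 42) + (-104*(-1/165) - 134*1/148)) + 304 = (7*44 + (104/165 - 67/74)) + 304 = (308 - 3359/12210) + 304 = 3757321/12210 + 304 = 7469161/12210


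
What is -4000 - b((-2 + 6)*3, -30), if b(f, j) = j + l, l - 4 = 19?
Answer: -3993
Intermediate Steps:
l = 23 (l = 4 + 19 = 23)
b(f, j) = 23 + j (b(f, j) = j + 23 = 23 + j)
-4000 - b((-2 + 6)*3, -30) = -4000 - (23 - 30) = -4000 - 1*(-7) = -4000 + 7 = -3993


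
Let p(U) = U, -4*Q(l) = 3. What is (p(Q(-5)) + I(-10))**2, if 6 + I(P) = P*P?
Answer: 139129/16 ≈ 8695.6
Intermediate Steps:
Q(l) = -3/4 (Q(l) = -1/4*3 = -3/4)
I(P) = -6 + P**2 (I(P) = -6 + P*P = -6 + P**2)
(p(Q(-5)) + I(-10))**2 = (-3/4 + (-6 + (-10)**2))**2 = (-3/4 + (-6 + 100))**2 = (-3/4 + 94)**2 = (373/4)**2 = 139129/16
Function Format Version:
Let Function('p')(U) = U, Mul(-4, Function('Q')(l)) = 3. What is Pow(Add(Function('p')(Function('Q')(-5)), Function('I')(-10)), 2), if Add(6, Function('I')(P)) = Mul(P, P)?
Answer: Rational(139129, 16) ≈ 8695.6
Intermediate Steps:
Function('Q')(l) = Rational(-3, 4) (Function('Q')(l) = Mul(Rational(-1, 4), 3) = Rational(-3, 4))
Function('I')(P) = Add(-6, Pow(P, 2)) (Function('I')(P) = Add(-6, Mul(P, P)) = Add(-6, Pow(P, 2)))
Pow(Add(Function('p')(Function('Q')(-5)), Function('I')(-10)), 2) = Pow(Add(Rational(-3, 4), Add(-6, Pow(-10, 2))), 2) = Pow(Add(Rational(-3, 4), Add(-6, 100)), 2) = Pow(Add(Rational(-3, 4), 94), 2) = Pow(Rational(373, 4), 2) = Rational(139129, 16)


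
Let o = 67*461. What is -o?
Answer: -30887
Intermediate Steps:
o = 30887
-o = -1*30887 = -30887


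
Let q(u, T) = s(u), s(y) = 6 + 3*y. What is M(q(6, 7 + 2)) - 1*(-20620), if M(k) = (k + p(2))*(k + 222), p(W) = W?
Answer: 27016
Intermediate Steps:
q(u, T) = 6 + 3*u
M(k) = (2 + k)*(222 + k) (M(k) = (k + 2)*(k + 222) = (2 + k)*(222 + k))
M(q(6, 7 + 2)) - 1*(-20620) = (444 + (6 + 3*6)² + 224*(6 + 3*6)) - 1*(-20620) = (444 + (6 + 18)² + 224*(6 + 18)) + 20620 = (444 + 24² + 224*24) + 20620 = (444 + 576 + 5376) + 20620 = 6396 + 20620 = 27016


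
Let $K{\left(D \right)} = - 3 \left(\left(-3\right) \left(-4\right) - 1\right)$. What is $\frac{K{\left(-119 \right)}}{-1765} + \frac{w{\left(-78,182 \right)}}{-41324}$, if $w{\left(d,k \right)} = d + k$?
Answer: $\frac{295033}{18234215} \approx 0.01618$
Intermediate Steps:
$K{\left(D \right)} = -33$ ($K{\left(D \right)} = - 3 \left(12 - 1\right) = \left(-3\right) 11 = -33$)
$\frac{K{\left(-119 \right)}}{-1765} + \frac{w{\left(-78,182 \right)}}{-41324} = - \frac{33}{-1765} + \frac{-78 + 182}{-41324} = \left(-33\right) \left(- \frac{1}{1765}\right) + 104 \left(- \frac{1}{41324}\right) = \frac{33}{1765} - \frac{26}{10331} = \frac{295033}{18234215}$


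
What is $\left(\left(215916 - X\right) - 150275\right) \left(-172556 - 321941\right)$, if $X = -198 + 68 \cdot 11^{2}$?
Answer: $-28488466667$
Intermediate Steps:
$X = 8030$ ($X = -198 + 68 \cdot 121 = -198 + 8228 = 8030$)
$\left(\left(215916 - X\right) - 150275\right) \left(-172556 - 321941\right) = \left(\left(215916 - 8030\right) - 150275\right) \left(-172556 - 321941\right) = \left(\left(215916 - 8030\right) - 150275\right) \left(-494497\right) = \left(207886 - 150275\right) \left(-494497\right) = 57611 \left(-494497\right) = -28488466667$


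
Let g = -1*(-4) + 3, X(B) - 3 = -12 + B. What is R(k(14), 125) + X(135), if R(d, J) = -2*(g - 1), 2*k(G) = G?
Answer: 114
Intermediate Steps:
k(G) = G/2
X(B) = -9 + B (X(B) = 3 + (-12 + B) = -9 + B)
g = 7 (g = 4 + 3 = 7)
R(d, J) = -12 (R(d, J) = -2*(7 - 1) = -12)
R(k(14), 125) + X(135) = -12 + (-9 + 135) = -12 + 126 = 114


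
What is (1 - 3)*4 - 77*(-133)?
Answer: 10233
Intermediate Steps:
(1 - 3)*4 - 77*(-133) = -2*4 + 10241 = -8 + 10241 = 10233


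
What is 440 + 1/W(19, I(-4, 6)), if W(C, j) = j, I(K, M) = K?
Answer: 1759/4 ≈ 439.75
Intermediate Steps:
440 + 1/W(19, I(-4, 6)) = 440 + 1/(-4) = 440 - ¼ = 1759/4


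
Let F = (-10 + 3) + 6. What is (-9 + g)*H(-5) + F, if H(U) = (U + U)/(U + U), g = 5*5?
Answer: 15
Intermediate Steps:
F = -1 (F = -7 + 6 = -1)
g = 25
H(U) = 1 (H(U) = (2*U)/((2*U)) = (2*U)*(1/(2*U)) = 1)
(-9 + g)*H(-5) + F = (-9 + 25)*1 - 1 = 16*1 - 1 = 16 - 1 = 15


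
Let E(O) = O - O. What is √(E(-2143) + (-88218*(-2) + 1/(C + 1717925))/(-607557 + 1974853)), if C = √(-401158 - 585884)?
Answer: √109*√((303103815301 + 176436*I*√987042)/(1717925 + I*√987042))/12208 ≈ 0.35922 - 3.4072e-16*I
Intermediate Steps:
E(O) = 0
C = I*√987042 (C = √(-987042) = I*√987042 ≈ 993.5*I)
√(E(-2143) + (-88218*(-2) + 1/(C + 1717925))/(-607557 + 1974853)) = √(0 + (-88218*(-2) + 1/(I*√987042 + 1717925))/(-607557 + 1974853)) = √(0 + (176436 + 1/(1717925 + I*√987042))/1367296) = √(0 + (176436 + 1/(1717925 + I*√987042))*(1/1367296)) = √(0 + (44109/341824 + 1/(1367296*(1717925 + I*√987042)))) = √(44109/341824 + 1/(1367296*(1717925 + I*√987042)))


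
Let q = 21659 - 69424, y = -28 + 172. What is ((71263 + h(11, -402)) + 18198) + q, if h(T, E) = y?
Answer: 41840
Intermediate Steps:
y = 144
q = -47765
h(T, E) = 144
((71263 + h(11, -402)) + 18198) + q = ((71263 + 144) + 18198) - 47765 = (71407 + 18198) - 47765 = 89605 - 47765 = 41840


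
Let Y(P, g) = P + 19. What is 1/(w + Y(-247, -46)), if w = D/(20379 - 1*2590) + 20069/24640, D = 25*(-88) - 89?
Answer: -62617280/14233796057 ≈ -0.0043992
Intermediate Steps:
D = -2289 (D = -2200 - 89 = -2289)
Y(P, g) = 19 + P
w = 42943783/62617280 (w = -2289/(20379 - 1*2590) + 20069/24640 = -2289/(20379 - 2590) + 20069*(1/24640) = -2289/17789 + 2867/3520 = 42943783/62617280 ≈ 0.68581)
1/(w + Y(-247, -46)) = 1/(42943783/62617280 + (19 - 247)) = 1/(42943783/62617280 - 228) = 1/(-14233796057/62617280) = -62617280/14233796057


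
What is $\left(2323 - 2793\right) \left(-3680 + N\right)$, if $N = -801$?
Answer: $2106070$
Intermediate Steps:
$\left(2323 - 2793\right) \left(-3680 + N\right) = \left(2323 - 2793\right) \left(-3680 - 801\right) = \left(-470\right) \left(-4481\right) = 2106070$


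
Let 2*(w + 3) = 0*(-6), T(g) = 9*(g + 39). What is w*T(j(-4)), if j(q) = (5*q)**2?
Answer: -11853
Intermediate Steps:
j(q) = 25*q**2
T(g) = 351 + 9*g (T(g) = 9*(39 + g) = 351 + 9*g)
w = -3 (w = -3 + (0*(-6))/2 = -3 + (1/2)*0 = -3 + 0 = -3)
w*T(j(-4)) = -3*(351 + 9*(25*(-4)**2)) = -3*(351 + 9*(25*16)) = -3*(351 + 9*400) = -3*(351 + 3600) = -3*3951 = -11853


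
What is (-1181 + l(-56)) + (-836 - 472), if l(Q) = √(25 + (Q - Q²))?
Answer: -2489 + I*√3167 ≈ -2489.0 + 56.276*I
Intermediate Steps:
l(Q) = √(25 + Q - Q²)
(-1181 + l(-56)) + (-836 - 472) = (-1181 + √(25 - 56 - 1*(-56)²)) + (-836 - 472) = (-1181 + √(25 - 56 - 1*3136)) - 1308 = (-1181 + √(25 - 56 - 3136)) - 1308 = (-1181 + √(-3167)) - 1308 = (-1181 + I*√3167) - 1308 = -2489 + I*√3167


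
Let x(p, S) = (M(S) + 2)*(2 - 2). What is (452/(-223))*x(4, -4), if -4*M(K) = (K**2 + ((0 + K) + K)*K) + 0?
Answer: 0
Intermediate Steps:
M(K) = -3*K**2/4 (M(K) = -((K**2 + ((0 + K) + K)*K) + 0)/4 = -((K**2 + (K + K)*K) + 0)/4 = -((K**2 + (2*K)*K) + 0)/4 = -((K**2 + 2*K**2) + 0)/4 = -(3*K**2 + 0)/4 = -3*K**2/4)
x(p, S) = 0 (x(p, S) = (-3*S**2/4 + 2)*(2 - 2) = (2 - 3*S**2/4)*0 = 0)
(452/(-223))*x(4, -4) = (452/(-223))*0 = (452*(-1/223))*0 = -452/223*0 = 0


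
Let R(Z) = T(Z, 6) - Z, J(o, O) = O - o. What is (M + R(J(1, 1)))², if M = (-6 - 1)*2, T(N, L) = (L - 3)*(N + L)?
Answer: 16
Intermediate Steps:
T(N, L) = (-3 + L)*(L + N)
R(Z) = 18 + 2*Z (R(Z) = (6² - 3*6 - 3*Z + 6*Z) - Z = (36 - 18 - 3*Z + 6*Z) - Z = (18 + 3*Z) - Z = 18 + 2*Z)
M = -14 (M = -7*2 = -14)
(M + R(J(1, 1)))² = (-14 + (18 + 2*(1 - 1*1)))² = (-14 + (18 + 2*(1 - 1)))² = (-14 + (18 + 2*0))² = (-14 + (18 + 0))² = (-14 + 18)² = 4² = 16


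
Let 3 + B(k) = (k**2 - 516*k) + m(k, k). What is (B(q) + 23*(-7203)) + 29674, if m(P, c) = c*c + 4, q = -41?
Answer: -111476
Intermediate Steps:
m(P, c) = 4 + c**2 (m(P, c) = c**2 + 4 = 4 + c**2)
B(k) = 1 - 516*k + 2*k**2 (B(k) = -3 + ((k**2 - 516*k) + (4 + k**2)) = -3 + (4 - 516*k + 2*k**2) = 1 - 516*k + 2*k**2)
(B(q) + 23*(-7203)) + 29674 = ((1 - 516*(-41) + 2*(-41)**2) + 23*(-7203)) + 29674 = ((1 + 21156 + 2*1681) - 165669) + 29674 = ((1 + 21156 + 3362) - 165669) + 29674 = (24519 - 165669) + 29674 = -141150 + 29674 = -111476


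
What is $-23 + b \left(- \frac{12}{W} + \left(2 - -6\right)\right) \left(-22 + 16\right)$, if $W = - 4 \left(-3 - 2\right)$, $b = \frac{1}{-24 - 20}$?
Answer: $- \frac{2419}{110} \approx -21.991$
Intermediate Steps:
$b = - \frac{1}{44}$ ($b = \frac{1}{-44} = - \frac{1}{44} \approx -0.022727$)
$W = 20$ ($W = \left(-4\right) \left(-5\right) = 20$)
$-23 + b \left(- \frac{12}{W} + \left(2 - -6\right)\right) \left(-22 + 16\right) = -23 - \frac{\left(- \frac{12}{20} + \left(2 - -6\right)\right) \left(-22 + 16\right)}{44} = -23 - \frac{\left(\left(-12\right) \frac{1}{20} + \left(2 + 6\right)\right) \left(-6\right)}{44} = -23 - \frac{\left(- \frac{3}{5} + 8\right) \left(-6\right)}{44} = -23 - \frac{\frac{37}{5} \left(-6\right)}{44} = -23 - - \frac{111}{110} = -23 + \frac{111}{110} = - \frac{2419}{110}$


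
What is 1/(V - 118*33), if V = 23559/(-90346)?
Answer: -90346/351830883 ≈ -0.00025679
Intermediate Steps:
V = -23559/90346 (V = 23559*(-1/90346) = -23559/90346 ≈ -0.26076)
1/(V - 118*33) = 1/(-23559/90346 - 118*33) = 1/(-23559/90346 - 3894) = 1/(-351830883/90346) = -90346/351830883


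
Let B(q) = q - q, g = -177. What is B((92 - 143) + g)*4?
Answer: 0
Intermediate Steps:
B(q) = 0
B((92 - 143) + g)*4 = 0*4 = 0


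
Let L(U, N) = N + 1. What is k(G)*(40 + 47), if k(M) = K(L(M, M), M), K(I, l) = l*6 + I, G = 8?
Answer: 4959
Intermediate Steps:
L(U, N) = 1 + N
K(I, l) = I + 6*l (K(I, l) = 6*l + I = I + 6*l)
k(M) = 1 + 7*M (k(M) = (1 + M) + 6*M = 1 + 7*M)
k(G)*(40 + 47) = (1 + 7*8)*(40 + 47) = (1 + 56)*87 = 57*87 = 4959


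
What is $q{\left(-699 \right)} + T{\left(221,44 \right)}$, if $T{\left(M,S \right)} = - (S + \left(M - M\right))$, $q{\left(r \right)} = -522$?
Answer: $-566$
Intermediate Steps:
$T{\left(M,S \right)} = - S$ ($T{\left(M,S \right)} = - (S + 0) = - S$)
$q{\left(-699 \right)} + T{\left(221,44 \right)} = -522 - 44 = -566$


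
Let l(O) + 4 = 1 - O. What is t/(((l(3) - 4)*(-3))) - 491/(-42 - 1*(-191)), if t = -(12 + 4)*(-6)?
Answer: -71/745 ≈ -0.095302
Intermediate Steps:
l(O) = -3 - O (l(O) = -4 + (1 - O) = -3 - O)
t = 96 (t = -16*(-6) = -1*(-96) = 96)
t/(((l(3) - 4)*(-3))) - 491/(-42 - 1*(-191)) = 96/((((-3 - 1*3) - 4)*(-3))) - 491/(-42 - 1*(-191)) = 96/((((-3 - 3) - 4)*(-3))) - 491/(-42 + 191) = 96/(((-6 - 4)*(-3))) - 491/149 = 96/((-10*(-3))) - 491*1/149 = 96/30 - 491/149 = 96*(1/30) - 491/149 = 16/5 - 491/149 = -71/745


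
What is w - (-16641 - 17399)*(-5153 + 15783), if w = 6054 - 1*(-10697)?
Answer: 361861951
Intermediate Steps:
w = 16751 (w = 6054 + 10697 = 16751)
w - (-16641 - 17399)*(-5153 + 15783) = 16751 - (-16641 - 17399)*(-5153 + 15783) = 16751 - (-34040)*10630 = 16751 - 1*(-361845200) = 16751 + 361845200 = 361861951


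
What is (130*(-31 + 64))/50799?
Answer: 1430/16933 ≈ 0.084450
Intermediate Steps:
(130*(-31 + 64))/50799 = (130*33)*(1/50799) = 4290*(1/50799) = 1430/16933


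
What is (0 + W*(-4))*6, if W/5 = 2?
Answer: -240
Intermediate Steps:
W = 10 (W = 5*2 = 10)
(0 + W*(-4))*6 = (0 + 10*(-4))*6 = (0 - 40)*6 = -40*6 = -240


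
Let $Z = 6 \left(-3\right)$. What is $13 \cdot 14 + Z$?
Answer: $164$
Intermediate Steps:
$Z = -18$
$13 \cdot 14 + Z = 13 \cdot 14 - 18 = 182 - 18 = 164$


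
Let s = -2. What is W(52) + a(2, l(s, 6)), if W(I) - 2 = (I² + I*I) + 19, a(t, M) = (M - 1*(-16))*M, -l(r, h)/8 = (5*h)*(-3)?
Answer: 535349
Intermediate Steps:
l(r, h) = 120*h (l(r, h) = -8*5*h*(-3) = -(-120)*h = 120*h)
a(t, M) = M*(16 + M) (a(t, M) = (M + 16)*M = (16 + M)*M = M*(16 + M))
W(I) = 21 + 2*I² (W(I) = 2 + ((I² + I*I) + 19) = 2 + ((I² + I²) + 19) = 2 + (2*I² + 19) = 2 + (19 + 2*I²) = 21 + 2*I²)
W(52) + a(2, l(s, 6)) = (21 + 2*52²) + (120*6)*(16 + 120*6) = (21 + 2*2704) + 720*(16 + 720) = (21 + 5408) + 720*736 = 5429 + 529920 = 535349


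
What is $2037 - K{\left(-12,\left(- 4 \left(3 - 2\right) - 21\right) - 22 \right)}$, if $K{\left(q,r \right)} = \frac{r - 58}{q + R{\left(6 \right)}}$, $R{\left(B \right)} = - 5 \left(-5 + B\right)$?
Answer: $\frac{34524}{17} \approx 2030.8$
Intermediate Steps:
$R{\left(B \right)} = 25 - 5 B$
$K{\left(q,r \right)} = \frac{-58 + r}{-5 + q}$ ($K{\left(q,r \right)} = \frac{r - 58}{q + \left(25 - 30\right)} = \frac{-58 + r}{q + \left(25 - 30\right)} = \frac{-58 + r}{q - 5} = \frac{-58 + r}{-5 + q}$)
$2037 - K{\left(-12,\left(- 4 \left(3 - 2\right) - 21\right) - 22 \right)} = 2037 - \frac{-58 - \left(43 + 4 \left(3 - 2\right)\right)}{-5 - 12} = 2037 - \frac{-58 - 47}{-17} = 2037 - - \frac{-58 - 47}{17} = 2037 - \left(- \frac{1}{17}\right) \left(-105\right) = 2037 - \frac{105}{17} = \frac{34524}{17}$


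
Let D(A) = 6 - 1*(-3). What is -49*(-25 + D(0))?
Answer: 784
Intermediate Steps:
D(A) = 9 (D(A) = 6 + 3 = 9)
-49*(-25 + D(0)) = -49*(-25 + 9) = -49*(-16) = 784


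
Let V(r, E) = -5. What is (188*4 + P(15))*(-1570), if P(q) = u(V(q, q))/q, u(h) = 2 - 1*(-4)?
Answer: -1181268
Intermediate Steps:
u(h) = 6 (u(h) = 2 + 4 = 6)
P(q) = 6/q
(188*4 + P(15))*(-1570) = (188*4 + 6/15)*(-1570) = (752 + 6*(1/15))*(-1570) = (752 + ⅖)*(-1570) = (3762/5)*(-1570) = -1181268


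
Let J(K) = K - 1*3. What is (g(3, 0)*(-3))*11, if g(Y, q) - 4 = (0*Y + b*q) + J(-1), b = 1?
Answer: 0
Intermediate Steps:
J(K) = -3 + K (J(K) = K - 3 = -3 + K)
g(Y, q) = q (g(Y, q) = 4 + ((0*Y + 1*q) + (-3 - 1)) = 4 + ((0 + q) - 4) = 4 + (q - 4) = 4 + (-4 + q) = q)
(g(3, 0)*(-3))*11 = (0*(-3))*11 = 0*11 = 0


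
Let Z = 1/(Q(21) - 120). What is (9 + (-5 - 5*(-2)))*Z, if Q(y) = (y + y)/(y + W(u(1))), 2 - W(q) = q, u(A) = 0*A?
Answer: -161/1359 ≈ -0.11847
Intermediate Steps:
u(A) = 0
W(q) = 2 - q
Q(y) = 2*y/(2 + y) (Q(y) = (y + y)/(y + (2 - 1*0)) = (2*y)/(y + (2 + 0)) = (2*y)/(y + 2) = (2*y)/(2 + y) = 2*y/(2 + y))
Z = -23/2718 (Z = 1/(2*21/(2 + 21) - 120) = 1/(2*21/23 - 120) = 1/(2*21*(1/23) - 120) = 1/(42/23 - 120) = 1/(-2718/23) = -23/2718 ≈ -0.0084621)
(9 + (-5 - 5*(-2)))*Z = (9 + (-5 - 5*(-2)))*(-23/2718) = (9 + (-5 + 10))*(-23/2718) = (9 + 5)*(-23/2718) = 14*(-23/2718) = -161/1359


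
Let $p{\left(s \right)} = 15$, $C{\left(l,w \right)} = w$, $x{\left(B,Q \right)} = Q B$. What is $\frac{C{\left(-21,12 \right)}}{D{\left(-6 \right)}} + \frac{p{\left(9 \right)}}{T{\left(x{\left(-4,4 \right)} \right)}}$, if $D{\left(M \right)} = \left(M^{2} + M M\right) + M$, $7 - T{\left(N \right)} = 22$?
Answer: $- \frac{9}{11} \approx -0.81818$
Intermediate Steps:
$x{\left(B,Q \right)} = B Q$
$T{\left(N \right)} = -15$ ($T{\left(N \right)} = 7 - 22 = -15$)
$D{\left(M \right)} = M + 2 M^{2}$ ($D{\left(M \right)} = \left(M^{2} + M^{2}\right) + M = 2 M^{2} + M = M + 2 M^{2}$)
$\frac{C{\left(-21,12 \right)}}{D{\left(-6 \right)}} + \frac{p{\left(9 \right)}}{T{\left(x{\left(-4,4 \right)} \right)}} = \frac{12}{\left(-6\right) \left(1 + 2 \left(-6\right)\right)} + \frac{15}{-15} = \frac{12}{\left(-6\right) \left(1 - 12\right)} + 15 \left(- \frac{1}{15}\right) = \frac{12}{\left(-6\right) \left(-11\right)} - 1 = \frac{12}{66} - 1 = 12 \cdot \frac{1}{66} - 1 = \frac{2}{11} - 1 = - \frac{9}{11}$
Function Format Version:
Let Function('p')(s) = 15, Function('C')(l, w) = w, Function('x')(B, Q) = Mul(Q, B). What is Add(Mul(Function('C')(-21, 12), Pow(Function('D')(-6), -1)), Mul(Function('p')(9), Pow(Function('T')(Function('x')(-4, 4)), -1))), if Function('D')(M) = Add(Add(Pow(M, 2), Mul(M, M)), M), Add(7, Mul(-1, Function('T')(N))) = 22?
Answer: Rational(-9, 11) ≈ -0.81818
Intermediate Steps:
Function('x')(B, Q) = Mul(B, Q)
Function('T')(N) = -15 (Function('T')(N) = Add(7, Mul(-1, 22)) = Add(7, -22) = -15)
Function('D')(M) = Add(M, Mul(2, Pow(M, 2))) (Function('D')(M) = Add(Add(Pow(M, 2), Pow(M, 2)), M) = Add(Mul(2, Pow(M, 2)), M) = Add(M, Mul(2, Pow(M, 2))))
Add(Mul(Function('C')(-21, 12), Pow(Function('D')(-6), -1)), Mul(Function('p')(9), Pow(Function('T')(Function('x')(-4, 4)), -1))) = Add(Mul(12, Pow(Mul(-6, Add(1, Mul(2, -6))), -1)), Mul(15, Pow(-15, -1))) = Add(Mul(12, Pow(Mul(-6, Add(1, -12)), -1)), Mul(15, Rational(-1, 15))) = Add(Mul(12, Pow(Mul(-6, -11), -1)), -1) = Add(Mul(12, Pow(66, -1)), -1) = Add(Mul(12, Rational(1, 66)), -1) = Add(Rational(2, 11), -1) = Rational(-9, 11)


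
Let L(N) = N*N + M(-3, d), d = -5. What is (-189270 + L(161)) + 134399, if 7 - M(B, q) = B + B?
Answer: -28937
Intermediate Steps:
M(B, q) = 7 - 2*B (M(B, q) = 7 - (B + B) = 7 - 2*B)
L(N) = 13 + N**2 (L(N) = N*N + (7 - 2*(-3)) = N**2 + (7 + 6) = N**2 + 13 = 13 + N**2)
(-189270 + L(161)) + 134399 = (-189270 + (13 + 161**2)) + 134399 = (-189270 + (13 + 25921)) + 134399 = (-189270 + 25934) + 134399 = -163336 + 134399 = -28937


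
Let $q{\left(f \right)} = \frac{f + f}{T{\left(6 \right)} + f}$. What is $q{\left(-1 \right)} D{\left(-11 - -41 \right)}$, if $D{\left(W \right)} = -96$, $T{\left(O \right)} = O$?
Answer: $\frac{192}{5} \approx 38.4$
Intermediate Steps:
$q{\left(f \right)} = \frac{2 f}{6 + f}$ ($q{\left(f \right)} = \frac{f + f}{6 + f} = \frac{2 f}{6 + f}$)
$q{\left(-1 \right)} D{\left(-11 - -41 \right)} = 2 \left(-1\right) \frac{1}{6 - 1} \left(-96\right) = 2 \left(-1\right) \frac{1}{5} \left(-96\right) = \left(- \frac{2}{5}\right) \left(-96\right) = \frac{192}{5}$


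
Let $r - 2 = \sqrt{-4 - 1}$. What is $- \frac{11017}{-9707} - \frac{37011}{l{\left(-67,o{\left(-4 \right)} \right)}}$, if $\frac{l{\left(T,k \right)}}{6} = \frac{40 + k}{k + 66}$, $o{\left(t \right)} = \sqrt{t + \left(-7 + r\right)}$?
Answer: $- \frac{255184665068795}{25130316402} + \frac{258053029 \sqrt{-9 + i \sqrt{5}}}{2588886} - \frac{3207620 i \sqrt{5}}{1294443} + \frac{160381 i \sqrt{5} \sqrt{-9 + i \sqrt{5}}}{2588886} \approx -10118.0 + 295.81 i$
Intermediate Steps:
$r = 2 + i \sqrt{5}$ ($r = 2 + \sqrt{-4 - 1} = 2 + \sqrt{-5} = 2 + i \sqrt{5} \approx 2.0 + 2.2361 i$)
$o{\left(t \right)} = \sqrt{-5 + t + i \sqrt{5}}$ ($o{\left(t \right)} = \sqrt{t - \left(5 - i \sqrt{5}\right)} = \sqrt{-5 + t + i \sqrt{5}}$)
$l{\left(T,k \right)} = \frac{6 \left(40 + k\right)}{66 + k}$ ($l{\left(T,k \right)} = 6 \frac{40 + k}{k + 66} = 6 \frac{40 + k}{66 + k} = \frac{6 \left(40 + k\right)}{66 + k}$)
$- \frac{11017}{-9707} - \frac{37011}{l{\left(-67,o{\left(-4 \right)} \right)}} = - \frac{11017}{-9707} - \frac{37011}{6 \frac{1}{66 + \sqrt{-5 - 4 + i \sqrt{5}}} \left(40 + \sqrt{-5 - 4 + i \sqrt{5}}\right)} = \left(-11017\right) \left(- \frac{1}{9707}\right) - \frac{37011}{6 \frac{1}{66 + \sqrt{-9 + i \sqrt{5}}} \left(40 + \sqrt{-9 + i \sqrt{5}}\right)} = \frac{11017}{9707} - 37011 \frac{66 + \sqrt{-9 + i \sqrt{5}}}{6 \left(40 + \sqrt{-9 + i \sqrt{5}}\right)} = \frac{11017}{9707} - \frac{12337 \left(66 + \sqrt{-9 + i \sqrt{5}}\right)}{2 \left(40 + \sqrt{-9 + i \sqrt{5}}\right)}$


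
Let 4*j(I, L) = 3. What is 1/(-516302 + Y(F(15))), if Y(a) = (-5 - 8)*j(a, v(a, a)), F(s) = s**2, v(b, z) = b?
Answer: -4/2065247 ≈ -1.9368e-6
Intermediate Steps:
j(I, L) = 3/4 (j(I, L) = (1/4)*3 = 3/4)
Y(a) = -39/4 (Y(a) = (-5 - 8)*(3/4) = -13*3/4 = -39/4)
1/(-516302 + Y(F(15))) = 1/(-516302 - 39/4) = 1/(-2065247/4) = -4/2065247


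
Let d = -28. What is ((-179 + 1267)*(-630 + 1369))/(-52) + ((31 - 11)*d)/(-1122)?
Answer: -112761848/7293 ≈ -15462.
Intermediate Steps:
((-179 + 1267)*(-630 + 1369))/(-52) + ((31 - 11)*d)/(-1122) = ((-179 + 1267)*(-630 + 1369))/(-52) + ((31 - 11)*(-28))/(-1122) = (1088*739)*(-1/52) + (20*(-28))*(-1/1122) = 804032*(-1/52) - 560*(-1/1122) = -201008/13 + 280/561 = -112761848/7293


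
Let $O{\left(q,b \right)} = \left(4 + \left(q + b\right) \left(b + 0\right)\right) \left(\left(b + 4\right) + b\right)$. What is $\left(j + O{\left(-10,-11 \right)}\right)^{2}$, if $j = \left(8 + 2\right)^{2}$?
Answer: $17056900$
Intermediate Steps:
$O{\left(q,b \right)} = \left(4 + 2 b\right) \left(4 + b \left(b + q\right)\right)$ ($O{\left(q,b \right)} = \left(4 + \left(b + q\right) b\right) \left(\left(4 + b\right) + b\right) = \left(4 + b \left(b + q\right)\right) \left(4 + 2 b\right) = \left(4 + 2 b\right) \left(4 + b \left(b + q\right)\right)$)
$j = 100$ ($j = 10^{2} = 100$)
$\left(j + O{\left(-10,-11 \right)}\right)^{2} = \left(100 + \left(16 + 2 \left(-11\right)^{3} + 4 \left(-11\right)^{2} + 8 \left(-11\right) + 2 \left(-10\right) \left(-11\right)^{2} + 4 \left(-11\right) \left(-10\right)\right)\right)^{2} = \left(100 + \left(16 + 2 \left(-1331\right) + 4 \cdot 121 - 88 + 2 \left(-10\right) 121 + 440\right)\right)^{2} = \left(100 + \left(16 - 2662 + 484 - 88 - 2420 + 440\right)\right)^{2} = \left(100 - 4230\right)^{2} = \left(-4130\right)^{2} = 17056900$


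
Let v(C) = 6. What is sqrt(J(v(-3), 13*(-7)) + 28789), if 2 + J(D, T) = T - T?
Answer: sqrt(28787) ≈ 169.67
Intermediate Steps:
J(D, T) = -2 (J(D, T) = -2 + (T - T) = -2 + 0 = -2)
sqrt(J(v(-3), 13*(-7)) + 28789) = sqrt(-2 + 28789) = sqrt(28787)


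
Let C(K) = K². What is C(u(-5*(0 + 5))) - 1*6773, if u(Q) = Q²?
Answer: 383852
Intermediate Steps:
C(u(-5*(0 + 5))) - 1*6773 = ((-5*(0 + 5))²)² - 1*6773 = ((-5*5)²)² - 6773 = ((-25)²)² - 6773 = 625² - 6773 = 390625 - 6773 = 383852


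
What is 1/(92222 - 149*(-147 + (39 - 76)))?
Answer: 1/119638 ≈ 8.3585e-6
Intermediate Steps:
1/(92222 - 149*(-147 + (39 - 76))) = 1/(92222 - 149*(-147 - 37)) = 1/(92222 - 149*(-184)) = 1/(92222 + 27416) = 1/119638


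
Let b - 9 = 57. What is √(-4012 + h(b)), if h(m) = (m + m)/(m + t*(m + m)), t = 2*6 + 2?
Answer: I*√3374034/29 ≈ 63.34*I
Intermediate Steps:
b = 66 (b = 9 + 57 = 66)
t = 14 (t = 12 + 2 = 14)
h(m) = 2/29 (h(m) = (m + m)/(m + 14*(m + m)) = (2*m)/(m + 14*(2*m)) = (2*m)/(m + 28*m) = (2*m)/((29*m)) = (2*m)*(1/(29*m)) = 2/29)
√(-4012 + h(b)) = √(-4012 + 2/29) = √(-116346/29) = I*√3374034/29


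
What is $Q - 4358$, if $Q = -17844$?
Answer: $-22202$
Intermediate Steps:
$Q - 4358 = -17844 - 4358 = -22202$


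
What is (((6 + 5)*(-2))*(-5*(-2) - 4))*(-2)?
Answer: 264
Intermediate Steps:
(((6 + 5)*(-2))*(-5*(-2) - 4))*(-2) = ((11*(-2))*(10 - 4))*(-2) = -22*6*(-2) = -132*(-2) = 264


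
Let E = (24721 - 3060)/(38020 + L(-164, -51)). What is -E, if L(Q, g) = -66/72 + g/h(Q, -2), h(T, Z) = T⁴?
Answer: -47008365328128/82508423377063 ≈ -0.56974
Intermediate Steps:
L(Q, g) = -11/12 + g/Q⁴ (L(Q, g) = -66/72 + g/(Q⁴) = -66*1/72 + g/Q⁴ = -11/12 + g/Q⁴)
E = 47008365328128/82508423377063 (E = (24721 - 3060)/(38020 + (-11/12 - 51/(-164)⁴)) = 21661/(38020 + (-11/12 - 51*1/723394816)) = 21661/(38020 + (-11/12 - 51/723394816)) = 21661/(38020 - 1989335897/2170184448) = 21661/(82508423377063/2170184448) = 21661*(2170184448/82508423377063) = 47008365328128/82508423377063 ≈ 0.56974)
-E = -1*47008365328128/82508423377063 = -47008365328128/82508423377063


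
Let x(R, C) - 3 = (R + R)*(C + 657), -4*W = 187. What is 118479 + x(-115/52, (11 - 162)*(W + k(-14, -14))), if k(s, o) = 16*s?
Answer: -6786387/104 ≈ -65254.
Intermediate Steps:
W = -187/4 (W = -¼*187 = -187/4 ≈ -46.750)
x(R, C) = 3 + 2*R*(657 + C) (x(R, C) = 3 + (R + R)*(C + 657) = 3 + (2*R)*(657 + C) = 3 + 2*R*(657 + C))
118479 + x(-115/52, (11 - 162)*(W + k(-14, -14))) = 118479 + (3 + 1314*(-115/52) + 2*((11 - 162)*(-187/4 + 16*(-14)))*(-115/52)) = 118479 + (3 + 1314*(-115*1/52) + 2*(-151*(-187/4 - 224))*(-115*1/52)) = 118479 + (3 + 1314*(-115/52) + 2*(-151*(-1083/4))*(-115/52)) = 118479 + (3 - 75555/26 + 2*(163533/4)*(-115/52)) = 118479 + (3 - 75555/26 - 18806295/104) = 118479 - 19108203/104 = -6786387/104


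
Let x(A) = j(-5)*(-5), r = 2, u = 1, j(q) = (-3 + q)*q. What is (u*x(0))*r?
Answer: -400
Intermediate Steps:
j(q) = q*(-3 + q)
x(A) = -200 (x(A) = -5*(-3 - 5)*(-5) = -5*(-8)*(-5) = 40*(-5) = -200)
(u*x(0))*r = (1*(-200))*2 = -200*2 = -400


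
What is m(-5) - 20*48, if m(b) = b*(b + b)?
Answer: -910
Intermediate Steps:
m(b) = 2*b² (m(b) = b*(2*b) = 2*b²)
m(-5) - 20*48 = 2*(-5)² - 20*48 = 2*25 - 960 = 50 - 960 = -910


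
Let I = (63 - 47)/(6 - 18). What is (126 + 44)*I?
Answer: -680/3 ≈ -226.67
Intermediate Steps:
I = -4/3 (I = 16/(-12) = 16*(-1/12) = -4/3 ≈ -1.3333)
(126 + 44)*I = (126 + 44)*(-4/3) = 170*(-4/3) = -680/3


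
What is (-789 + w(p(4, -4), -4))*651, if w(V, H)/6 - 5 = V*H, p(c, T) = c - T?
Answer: -619101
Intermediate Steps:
w(V, H) = 30 + 6*H*V (w(V, H) = 30 + 6*(V*H) = 30 + 6*(H*V) = 30 + 6*H*V)
(-789 + w(p(4, -4), -4))*651 = (-789 + (30 + 6*(-4)*(4 - 1*(-4))))*651 = (-789 + (30 + 6*(-4)*(4 + 4)))*651 = (-789 + (30 + 6*(-4)*8))*651 = (-789 + (30 - 192))*651 = (-789 - 162)*651 = -951*651 = -619101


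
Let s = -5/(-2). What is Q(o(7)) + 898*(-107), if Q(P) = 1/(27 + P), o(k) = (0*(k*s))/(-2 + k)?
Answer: -2594321/27 ≈ -96086.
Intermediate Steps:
s = 5/2 (s = -5*(-½) = 5/2 ≈ 2.5000)
o(k) = 0 (o(k) = (0*(k*(5/2)))/(-2 + k) = (0*(5*k/2))/(-2 + k) = 0/(-2 + k) = 0)
Q(o(7)) + 898*(-107) = 1/(27 + 0) + 898*(-107) = 1/27 - 96086 = -2594321/27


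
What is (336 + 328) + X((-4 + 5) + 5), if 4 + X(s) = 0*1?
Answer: 660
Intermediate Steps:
X(s) = -4 (X(s) = -4 + 0*1 = -4 + 0 = -4)
(336 + 328) + X((-4 + 5) + 5) = (336 + 328) - 4 = 664 - 4 = 660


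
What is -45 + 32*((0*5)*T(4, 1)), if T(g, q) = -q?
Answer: -45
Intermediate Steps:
-45 + 32*((0*5)*T(4, 1)) = -45 + 32*((0*5)*(-1*1)) = -45 + 32*(0*(-1)) = -45 + 32*0 = -45 + 0 = -45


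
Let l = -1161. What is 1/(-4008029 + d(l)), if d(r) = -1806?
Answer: -1/4009835 ≈ -2.4939e-7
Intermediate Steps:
1/(-4008029 + d(l)) = 1/(-4008029 - 1806) = 1/(-4009835) = -1/4009835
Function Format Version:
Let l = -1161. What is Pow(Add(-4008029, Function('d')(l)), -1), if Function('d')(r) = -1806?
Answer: Rational(-1, 4009835) ≈ -2.4939e-7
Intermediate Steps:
Pow(Add(-4008029, Function('d')(l)), -1) = Pow(Add(-4008029, -1806), -1) = Pow(-4009835, -1) = Rational(-1, 4009835)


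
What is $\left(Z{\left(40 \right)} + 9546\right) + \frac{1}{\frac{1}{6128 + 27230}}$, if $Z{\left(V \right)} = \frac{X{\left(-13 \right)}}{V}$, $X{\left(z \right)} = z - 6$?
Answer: $\frac{1716141}{40} \approx 42904.0$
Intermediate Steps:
$X{\left(z \right)} = -6 + z$ ($X{\left(z \right)} = z - 6 = -6 + z$)
$Z{\left(V \right)} = - \frac{19}{V}$ ($Z{\left(V \right)} = \frac{-6 - 13}{V} = - \frac{19}{V}$)
$\left(Z{\left(40 \right)} + 9546\right) + \frac{1}{\frac{1}{6128 + 27230}} = \left(- \frac{19}{40} + 9546\right) + \frac{1}{\frac{1}{6128 + 27230}} = \left(\left(-19\right) \frac{1}{40} + 9546\right) + \frac{1}{\frac{1}{33358}} = \left(- \frac{19}{40} + 9546\right) + \frac{1}{\frac{1}{33358}} = \frac{381821}{40} + 33358 = \frac{1716141}{40}$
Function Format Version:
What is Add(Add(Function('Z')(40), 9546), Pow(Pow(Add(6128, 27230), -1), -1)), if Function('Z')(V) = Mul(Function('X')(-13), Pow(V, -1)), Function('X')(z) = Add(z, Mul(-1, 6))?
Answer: Rational(1716141, 40) ≈ 42904.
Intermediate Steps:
Function('X')(z) = Add(-6, z) (Function('X')(z) = Add(z, -6) = Add(-6, z))
Function('Z')(V) = Mul(-19, Pow(V, -1)) (Function('Z')(V) = Mul(Add(-6, -13), Pow(V, -1)) = Mul(-19, Pow(V, -1)))
Add(Add(Function('Z')(40), 9546), Pow(Pow(Add(6128, 27230), -1), -1)) = Add(Add(Mul(-19, Pow(40, -1)), 9546), Pow(Pow(Add(6128, 27230), -1), -1)) = Add(Add(Mul(-19, Rational(1, 40)), 9546), Pow(Pow(33358, -1), -1)) = Add(Add(Rational(-19, 40), 9546), Pow(Rational(1, 33358), -1)) = Add(Rational(381821, 40), 33358) = Rational(1716141, 40)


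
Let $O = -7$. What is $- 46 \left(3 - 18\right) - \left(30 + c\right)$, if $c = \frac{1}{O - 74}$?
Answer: $\frac{53461}{81} \approx 660.01$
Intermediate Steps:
$c = - \frac{1}{81}$ ($c = \frac{1}{-7 - 74} = \frac{1}{-81} = - \frac{1}{81} \approx -0.012346$)
$- 46 \left(3 - 18\right) - \left(30 + c\right) = - 46 \left(3 - 18\right) - \frac{2429}{81} = - 46 \left(3 - 18\right) + \left(-30 + \frac{1}{81}\right) = \left(-46\right) \left(-15\right) - \frac{2429}{81} = 690 - \frac{2429}{81} = \frac{53461}{81}$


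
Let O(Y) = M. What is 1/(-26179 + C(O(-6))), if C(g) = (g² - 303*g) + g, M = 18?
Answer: -1/31291 ≈ -3.1958e-5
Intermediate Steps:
O(Y) = 18
C(g) = g² - 302*g
1/(-26179 + C(O(-6))) = 1/(-26179 + 18*(-302 + 18)) = 1/(-26179 + 18*(-284)) = 1/(-26179 - 5112) = 1/(-31291) = -1/31291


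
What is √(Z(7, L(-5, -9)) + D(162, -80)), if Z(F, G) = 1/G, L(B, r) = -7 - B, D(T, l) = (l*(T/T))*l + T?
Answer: √26246/2 ≈ 81.003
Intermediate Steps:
D(T, l) = T + l² (D(T, l) = (l*1)*l + T = l*l + T = l² + T = T + l²)
√(Z(7, L(-5, -9)) + D(162, -80)) = √(1/(-7 - 1*(-5)) + (162 + (-80)²)) = √(1/(-7 + 5) + (162 + 6400)) = √(1/(-2) + 6562) = √(-½ + 6562) = √(13123/2) = √26246/2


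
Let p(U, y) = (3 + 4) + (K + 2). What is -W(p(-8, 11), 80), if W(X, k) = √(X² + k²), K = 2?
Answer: -√6521 ≈ -80.753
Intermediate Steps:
p(U, y) = 11 (p(U, y) = (3 + 4) + (2 + 2) = 7 + 4 = 11)
-W(p(-8, 11), 80) = -√(11² + 80²) = -√(121 + 6400) = -√6521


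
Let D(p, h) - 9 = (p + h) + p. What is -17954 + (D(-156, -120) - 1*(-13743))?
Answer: -4634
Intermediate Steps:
D(p, h) = 9 + h + 2*p (D(p, h) = 9 + ((p + h) + p) = 9 + ((h + p) + p) = 9 + (h + 2*p) = 9 + h + 2*p)
-17954 + (D(-156, -120) - 1*(-13743)) = -17954 + ((9 - 120 + 2*(-156)) - 1*(-13743)) = -17954 + ((9 - 120 - 312) + 13743) = -17954 + (-423 + 13743) = -17954 + 13320 = -4634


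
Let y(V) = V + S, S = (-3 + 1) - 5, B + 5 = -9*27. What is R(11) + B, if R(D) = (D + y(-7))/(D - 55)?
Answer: -10909/44 ≈ -247.93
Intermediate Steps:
B = -248 (B = -5 - 9*27 = -5 - 243 = -248)
S = -7 (S = -2 - 5 = -7)
y(V) = -7 + V (y(V) = V - 7 = -7 + V)
R(D) = (-14 + D)/(-55 + D) (R(D) = (D + (-7 - 7))/(D - 55) = (D - 14)/(-55 + D) = (-14 + D)/(-55 + D))
R(11) + B = (-14 + 11)/(-55 + 11) - 248 = -3/(-44) - 248 = -1/44*(-3) - 248 = 3/44 - 248 = -10909/44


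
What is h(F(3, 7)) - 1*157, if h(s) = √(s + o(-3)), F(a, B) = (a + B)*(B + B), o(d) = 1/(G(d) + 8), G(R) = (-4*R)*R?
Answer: -157 + √27433/14 ≈ -145.17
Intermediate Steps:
G(R) = -4*R²
o(d) = 1/(8 - 4*d²) (o(d) = 1/(-4*d² + 8) = 1/(8 - 4*d²))
F(a, B) = 2*B*(B + a) (F(a, B) = (B + a)*(2*B) = 2*B*(B + a))
h(s) = √(-1/28 + s) (h(s) = √(s - 1/(-8 + 4*(-3)²)) = √(s - 1/(-8 + 4*9)) = √(s - 1/(-8 + 36)) = √(s - 1/28) = √(-1/28 + s))
h(F(3, 7)) - 1*157 = √(-7 + 196*(2*7*(7 + 3)))/14 - 1*157 = √(-7 + 196*(2*7*10))/14 - 157 = √(-7 + 196*140)/14 - 157 = √(-7 + 27440)/14 - 157 = √27433/14 - 157 = -157 + √27433/14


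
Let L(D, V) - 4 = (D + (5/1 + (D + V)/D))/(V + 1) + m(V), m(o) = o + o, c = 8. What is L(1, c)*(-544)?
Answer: -35360/3 ≈ -11787.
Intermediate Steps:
m(o) = 2*o
L(D, V) = 4 + 2*V + (5 + D + (D + V)/D)/(1 + V) (L(D, V) = 4 + ((D + (5/1 + (D + V)/D))/(V + 1) + 2*V) = 4 + ((D + (5*1 + (D + V)/D))/(1 + V) + 2*V) = 4 + ((D + (5 + (D + V)/D))/(1 + V) + 2*V) = 4 + ((5 + D + (D + V)/D)/(1 + V) + 2*V) = 4 + (2*V + (5 + D + (D + V)/D)/(1 + V)) = 4 + 2*V + (5 + D + (D + V)/D)/(1 + V))
L(1, c)*(-544) = ((8 + 1² + 10*1 + 2*1*8² + 6*1*8)/(1*(1 + 8)))*(-544) = (1*(8 + 1 + 10 + 2*1*64 + 48)/9)*(-544) = (1*(⅑)*(8 + 1 + 10 + 128 + 48))*(-544) = (1*(⅑)*195)*(-544) = (65/3)*(-544) = -35360/3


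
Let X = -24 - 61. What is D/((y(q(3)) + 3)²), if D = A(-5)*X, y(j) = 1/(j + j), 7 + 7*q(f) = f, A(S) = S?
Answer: 1600/17 ≈ 94.118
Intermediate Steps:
X = -85
q(f) = -1 + f/7
y(j) = 1/(2*j)
D = 425 (D = -5*(-85) = 425)
D/((y(q(3)) + 3)²) = 425/((1/(2*(-1 + (⅐)*3)) + 3)²) = 425/((1/(2*(-1 + 3/7)) + 3)²) = 425/((1/(2*(-4/7)) + 3)²) = 425/(((½)*(-7/4) + 3)²) = 425/((-7/8 + 3)²) = 425/((17/8)²) = 425/(289/64) = 425*(64/289) = 1600/17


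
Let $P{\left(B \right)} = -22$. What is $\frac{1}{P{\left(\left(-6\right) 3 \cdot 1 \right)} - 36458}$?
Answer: $- \frac{1}{36480} \approx -2.7412 \cdot 10^{-5}$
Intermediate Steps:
$\frac{1}{P{\left(\left(-6\right) 3 \cdot 1 \right)} - 36458} = \frac{1}{-22 - 36458} = \frac{1}{-36480} = - \frac{1}{36480}$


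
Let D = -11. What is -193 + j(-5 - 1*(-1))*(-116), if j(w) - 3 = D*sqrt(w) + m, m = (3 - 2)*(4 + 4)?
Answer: -1469 + 2552*I ≈ -1469.0 + 2552.0*I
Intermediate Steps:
m = 8 (m = 1*8 = 8)
j(w) = 11 - 11*sqrt(w) (j(w) = 3 + (-11*sqrt(w) + 8) = 3 + (8 - 11*sqrt(w)) = 11 - 11*sqrt(w))
-193 + j(-5 - 1*(-1))*(-116) = -193 + (11 - 11*sqrt(-5 - 1*(-1)))*(-116) = -193 + (11 - 11*sqrt(-5 + 1))*(-116) = -193 + (11 - 22*I)*(-116) = -193 + (-1276 + 2552*I) = -1469 + 2552*I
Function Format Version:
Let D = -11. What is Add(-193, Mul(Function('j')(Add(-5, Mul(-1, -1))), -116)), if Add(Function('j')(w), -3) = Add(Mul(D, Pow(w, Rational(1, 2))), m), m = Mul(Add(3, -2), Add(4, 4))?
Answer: Add(-1469, Mul(2552, I)) ≈ Add(-1469.0, Mul(2552.0, I))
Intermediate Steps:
m = 8 (m = Mul(1, 8) = 8)
Function('j')(w) = Add(11, Mul(-11, Pow(w, Rational(1, 2)))) (Function('j')(w) = Add(3, Add(Mul(-11, Pow(w, Rational(1, 2))), 8)) = Add(3, Add(8, Mul(-11, Pow(w, Rational(1, 2))))) = Add(11, Mul(-11, Pow(w, Rational(1, 2)))))
Add(-193, Mul(Function('j')(Add(-5, Mul(-1, -1))), -116)) = Add(-193, Mul(Add(11, Mul(-11, Pow(Add(-5, Mul(-1, -1)), Rational(1, 2)))), -116)) = Add(-193, Mul(Add(11, Mul(-11, Pow(Add(-5, 1), Rational(1, 2)))), -116)) = Add(-193, Mul(Add(11, Mul(-11, Pow(-4, Rational(1, 2)))), -116)) = Add(-193, Mul(Add(11, Mul(-11, Mul(2, I))), -116)) = Add(-193, Mul(Add(11, Mul(-22, I)), -116)) = Add(-193, Add(-1276, Mul(2552, I))) = Add(-1469, Mul(2552, I))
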